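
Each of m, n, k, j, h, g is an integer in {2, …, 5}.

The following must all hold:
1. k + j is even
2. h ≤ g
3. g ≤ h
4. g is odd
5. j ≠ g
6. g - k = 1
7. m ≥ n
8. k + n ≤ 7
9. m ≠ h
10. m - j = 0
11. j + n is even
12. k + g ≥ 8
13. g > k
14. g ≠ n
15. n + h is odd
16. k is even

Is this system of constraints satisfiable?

Satisfiable

The assignment m = 2, n = 2, k = 4, j = 2, h = 5, g = 5 works:
  constraint 6 holds since g - k = 1.
  constraint 8 holds since k + n = 6.
The rest check out directly.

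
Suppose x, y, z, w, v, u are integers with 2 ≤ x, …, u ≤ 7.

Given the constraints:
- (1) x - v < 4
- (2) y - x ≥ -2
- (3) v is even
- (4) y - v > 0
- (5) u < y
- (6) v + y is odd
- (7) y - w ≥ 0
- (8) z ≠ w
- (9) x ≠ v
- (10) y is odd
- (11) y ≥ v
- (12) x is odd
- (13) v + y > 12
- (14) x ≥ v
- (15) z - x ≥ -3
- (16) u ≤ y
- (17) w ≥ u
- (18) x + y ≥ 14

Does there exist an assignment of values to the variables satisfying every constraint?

Setting (x, y, z, w, v, u) = (7, 7, 5, 6, 6, 2) satisfies everything: constraint 1: x - v = 1; constraint 2: y - x = 0; constraint 4: y - v = 1, and the others follow.

Satisfiable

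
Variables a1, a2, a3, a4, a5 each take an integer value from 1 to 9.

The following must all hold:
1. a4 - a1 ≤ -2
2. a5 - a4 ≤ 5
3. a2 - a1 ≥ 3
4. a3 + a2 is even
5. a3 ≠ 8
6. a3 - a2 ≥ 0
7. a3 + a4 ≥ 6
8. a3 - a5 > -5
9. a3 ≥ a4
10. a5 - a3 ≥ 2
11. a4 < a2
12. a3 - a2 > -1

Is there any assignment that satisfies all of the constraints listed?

Unsatisfiable

Constraints 1, 2, 3, 6, and 10 give a3 − a2 ≥ 0, a2 − a1 ≥ 3, a1 − a4 ≥ 2, a4 − a5 ≥ -5, a5 − a3 ≥ 2.
Adding all 5 inequalities: the left sides telescope to 0, and the right sides sum to 0 + 3 + 2 + (-5) + 2 = 2. So 0 ≥ 2, which is false.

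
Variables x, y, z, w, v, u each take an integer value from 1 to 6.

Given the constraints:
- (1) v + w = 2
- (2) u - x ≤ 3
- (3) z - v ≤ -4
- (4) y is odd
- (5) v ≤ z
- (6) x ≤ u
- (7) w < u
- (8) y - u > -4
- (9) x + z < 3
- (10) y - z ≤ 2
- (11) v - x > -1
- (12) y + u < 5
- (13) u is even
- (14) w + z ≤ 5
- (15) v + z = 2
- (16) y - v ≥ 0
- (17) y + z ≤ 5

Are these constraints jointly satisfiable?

Unsatisfiable

Constraints 3, 10, and 16 give z − y ≥ -2, y − v ≥ 0, v − z ≥ 4.
Adding all 3 inequalities: the left sides telescope to 0, and the right sides sum to (-2) + 0 + 4 = 2. So 0 ≥ 2, which is false.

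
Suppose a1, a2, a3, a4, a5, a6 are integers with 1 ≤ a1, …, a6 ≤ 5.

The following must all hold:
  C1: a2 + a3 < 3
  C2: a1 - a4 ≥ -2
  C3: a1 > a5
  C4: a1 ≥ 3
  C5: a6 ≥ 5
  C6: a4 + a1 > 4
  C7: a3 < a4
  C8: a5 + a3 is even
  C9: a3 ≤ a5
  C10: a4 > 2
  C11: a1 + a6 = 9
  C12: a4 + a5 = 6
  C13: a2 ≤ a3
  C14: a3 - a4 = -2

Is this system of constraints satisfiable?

Satisfiable

One satisfying assignment is a1 = 4, a2 = 1, a3 = 1, a4 = 3, a5 = 3, a6 = 5.
For the less obvious constraints — constraint 1: a2 + a3 = 2; constraint 2: a1 - a4 = 1 — and the others hold by inspection.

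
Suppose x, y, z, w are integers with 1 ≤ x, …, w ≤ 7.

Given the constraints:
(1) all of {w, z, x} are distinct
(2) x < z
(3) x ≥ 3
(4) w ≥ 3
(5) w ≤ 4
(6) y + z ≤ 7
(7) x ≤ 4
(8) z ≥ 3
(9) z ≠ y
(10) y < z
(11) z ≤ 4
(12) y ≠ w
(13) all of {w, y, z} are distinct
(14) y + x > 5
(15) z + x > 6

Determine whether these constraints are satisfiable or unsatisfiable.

Constraints 3, 4, 5, 7, 8, and 11 confine each of w, z, x to the 2 values {3, 4}.
Constraint 1 requires all 3 of them to be distinct, but only 2 values are available — impossible by the pigeonhole principle.

Unsatisfiable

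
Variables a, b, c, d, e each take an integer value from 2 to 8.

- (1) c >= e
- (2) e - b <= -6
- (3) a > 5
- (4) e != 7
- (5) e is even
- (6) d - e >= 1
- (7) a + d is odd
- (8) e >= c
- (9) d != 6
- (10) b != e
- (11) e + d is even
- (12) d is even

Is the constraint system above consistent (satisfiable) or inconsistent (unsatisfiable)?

Satisfiable

Try a = 7, b = 8, c = 2, d = 4, e = 2.
Check constraint 2: e - b = -6; constraint 6: d - e = 2. The remaining constraints are straightforward to verify.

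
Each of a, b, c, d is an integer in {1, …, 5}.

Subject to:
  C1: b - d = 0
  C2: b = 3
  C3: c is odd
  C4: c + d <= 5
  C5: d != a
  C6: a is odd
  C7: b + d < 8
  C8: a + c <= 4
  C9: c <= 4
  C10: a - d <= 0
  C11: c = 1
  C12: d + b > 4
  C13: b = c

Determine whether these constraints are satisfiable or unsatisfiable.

Unsatisfiable

Constraint 2 fixes b = 3 and constraint 11 fixes c = 1, but constraint 13 requires b = c. Since 3 ≠ 1, contradiction.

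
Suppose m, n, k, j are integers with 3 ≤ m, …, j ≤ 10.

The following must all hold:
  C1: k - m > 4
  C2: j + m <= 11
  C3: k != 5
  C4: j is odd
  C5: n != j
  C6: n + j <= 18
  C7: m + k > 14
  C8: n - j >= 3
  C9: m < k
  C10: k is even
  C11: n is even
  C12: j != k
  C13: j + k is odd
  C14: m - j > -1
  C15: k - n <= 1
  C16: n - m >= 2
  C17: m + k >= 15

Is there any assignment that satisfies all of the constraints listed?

The assignment m = 5, n = 10, k = 10, j = 5 works:
  constraint 1 holds since k - m = 5.
  constraint 2 holds since j + m = 10.
The rest check out directly.

Satisfiable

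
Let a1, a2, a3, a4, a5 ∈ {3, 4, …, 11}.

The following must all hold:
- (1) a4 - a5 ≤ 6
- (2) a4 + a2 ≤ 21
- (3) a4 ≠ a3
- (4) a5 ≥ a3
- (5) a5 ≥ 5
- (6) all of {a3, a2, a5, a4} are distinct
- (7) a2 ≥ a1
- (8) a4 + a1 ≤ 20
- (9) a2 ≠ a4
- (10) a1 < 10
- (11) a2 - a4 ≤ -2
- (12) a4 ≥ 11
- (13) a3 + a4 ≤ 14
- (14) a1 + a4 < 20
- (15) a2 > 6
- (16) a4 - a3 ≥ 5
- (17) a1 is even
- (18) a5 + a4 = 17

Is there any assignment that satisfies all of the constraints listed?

Satisfiable

Try a1 = 6, a2 = 7, a3 = 3, a4 = 11, a5 = 6.
Check constraint 1: a4 - a5 = 5; constraint 2: a4 + a2 = 18. The remaining constraints are straightforward to verify.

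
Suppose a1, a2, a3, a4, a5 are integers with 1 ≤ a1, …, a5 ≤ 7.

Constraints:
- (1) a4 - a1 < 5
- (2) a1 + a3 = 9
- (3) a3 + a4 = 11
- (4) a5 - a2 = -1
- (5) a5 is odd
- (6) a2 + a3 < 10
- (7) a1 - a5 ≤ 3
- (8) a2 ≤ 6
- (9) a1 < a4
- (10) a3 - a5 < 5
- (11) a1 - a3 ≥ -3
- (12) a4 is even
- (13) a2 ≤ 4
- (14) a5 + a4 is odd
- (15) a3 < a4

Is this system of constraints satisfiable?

One satisfying assignment is a1 = 4, a2 = 2, a3 = 5, a4 = 6, a5 = 1.
For the less obvious constraints — constraint 1: a4 - a1 = 2; constraint 2: a1 + a3 = 9; constraint 3: a3 + a4 = 11 — and the others hold by inspection.

Satisfiable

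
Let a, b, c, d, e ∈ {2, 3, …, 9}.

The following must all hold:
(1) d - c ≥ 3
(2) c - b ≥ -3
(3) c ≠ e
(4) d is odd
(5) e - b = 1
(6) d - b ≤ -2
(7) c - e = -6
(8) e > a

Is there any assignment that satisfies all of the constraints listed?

Unsatisfiable

Constraints 1, 2, and 6 give d − c ≥ 3, c − b ≥ -3, b − d ≥ 2.
Adding all 3 inequalities: the left sides telescope to 0, and the right sides sum to 3 + (-3) + 2 = 2. So 0 ≥ 2, which is false.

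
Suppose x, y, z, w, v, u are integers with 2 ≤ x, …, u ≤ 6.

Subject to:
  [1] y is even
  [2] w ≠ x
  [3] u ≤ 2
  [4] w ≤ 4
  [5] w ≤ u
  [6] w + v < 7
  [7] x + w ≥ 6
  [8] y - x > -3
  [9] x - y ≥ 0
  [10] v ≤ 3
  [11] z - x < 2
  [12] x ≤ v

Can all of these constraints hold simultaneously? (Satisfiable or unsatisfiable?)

From constraints 10 and 12: x ≤ v ≤ 3. From constraints 3 and 5: w ≤ u ≤ 2. Hence x + w ≤ 5. But constraint 7 requires x + w ≥ 6, and 6 > 5. Contradiction.

Unsatisfiable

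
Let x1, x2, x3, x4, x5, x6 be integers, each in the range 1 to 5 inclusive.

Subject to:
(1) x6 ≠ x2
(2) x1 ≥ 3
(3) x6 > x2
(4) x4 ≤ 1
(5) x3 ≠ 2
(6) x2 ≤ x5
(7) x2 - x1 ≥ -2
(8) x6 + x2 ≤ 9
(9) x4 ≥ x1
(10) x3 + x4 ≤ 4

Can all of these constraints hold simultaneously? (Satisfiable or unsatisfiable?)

Unsatisfiable

From constraint 2: x1 ≥ 3. From constraints 4 and 9: x1 ≤ x4 and x4 ≤ 1, so x1 ≤ 1. But 1 < 3, so no value of x1 works.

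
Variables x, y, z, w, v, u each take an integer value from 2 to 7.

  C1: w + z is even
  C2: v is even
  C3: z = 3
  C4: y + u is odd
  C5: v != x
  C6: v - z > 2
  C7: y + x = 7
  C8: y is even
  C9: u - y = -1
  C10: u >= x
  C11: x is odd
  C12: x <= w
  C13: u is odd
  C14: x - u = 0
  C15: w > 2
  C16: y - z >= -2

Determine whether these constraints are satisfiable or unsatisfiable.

Try x = 3, y = 4, z = 3, w = 5, v = 6, u = 3.
Check constraint 6: v - z = 3; constraint 7: y + x = 7; constraint 9: u - y = -1. The remaining constraints are straightforward to verify.

Satisfiable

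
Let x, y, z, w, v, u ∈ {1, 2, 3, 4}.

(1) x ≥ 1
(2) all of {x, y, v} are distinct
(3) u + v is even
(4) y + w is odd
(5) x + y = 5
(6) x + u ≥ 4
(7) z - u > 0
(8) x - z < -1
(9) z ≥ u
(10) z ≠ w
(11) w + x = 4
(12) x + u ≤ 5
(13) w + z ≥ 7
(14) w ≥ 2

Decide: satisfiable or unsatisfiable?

Try x = 1, y = 4, z = 4, w = 3, v = 3, u = 3.
Check constraint 5: x + y = 5; constraint 6: x + u = 4; constraint 7: z - u = 1. The remaining constraints are straightforward to verify.

Satisfiable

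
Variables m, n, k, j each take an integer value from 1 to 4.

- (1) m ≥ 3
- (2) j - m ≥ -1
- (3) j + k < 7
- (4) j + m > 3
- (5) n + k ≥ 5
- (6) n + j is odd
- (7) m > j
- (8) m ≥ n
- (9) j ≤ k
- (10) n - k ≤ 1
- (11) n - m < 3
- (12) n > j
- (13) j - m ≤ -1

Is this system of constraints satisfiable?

Try m = 3, n = 3, k = 2, j = 2.
Check constraint 2: j - m = -1; constraint 3: j + k = 4. The remaining constraints are straightforward to verify.

Satisfiable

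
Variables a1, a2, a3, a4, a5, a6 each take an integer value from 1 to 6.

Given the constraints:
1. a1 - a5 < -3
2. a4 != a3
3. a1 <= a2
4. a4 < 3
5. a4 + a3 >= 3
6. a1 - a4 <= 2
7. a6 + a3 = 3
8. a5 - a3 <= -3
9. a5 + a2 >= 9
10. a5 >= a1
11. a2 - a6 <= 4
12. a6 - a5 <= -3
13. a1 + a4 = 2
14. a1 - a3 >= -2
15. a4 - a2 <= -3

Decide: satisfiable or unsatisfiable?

Constraints 6, 8, 11, 12, 14, and 15 give a1 − a3 ≥ -2, a3 − a5 ≥ 3, a5 − a6 ≥ 3, a6 − a2 ≥ -4, a2 − a4 ≥ 3, a4 − a1 ≥ -2.
Adding all 6 inequalities: the left sides telescope to 0, and the right sides sum to (-2) + 3 + 3 + (-4) + 3 + (-2) = 1. So 0 ≥ 1, which is false.

Unsatisfiable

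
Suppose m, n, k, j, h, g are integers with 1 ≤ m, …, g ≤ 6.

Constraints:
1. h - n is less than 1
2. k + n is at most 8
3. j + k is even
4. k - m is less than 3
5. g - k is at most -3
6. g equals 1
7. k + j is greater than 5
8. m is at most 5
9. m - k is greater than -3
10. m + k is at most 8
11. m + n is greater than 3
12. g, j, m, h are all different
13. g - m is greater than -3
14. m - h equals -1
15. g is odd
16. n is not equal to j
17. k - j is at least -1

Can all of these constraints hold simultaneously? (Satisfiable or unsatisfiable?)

Satisfiable

The assignment m = 2, n = 3, k = 4, j = 4, h = 3, g = 1 works:
  constraint 1 holds since h - n = 0.
  constraint 2 holds since k + n = 7.
The rest check out directly.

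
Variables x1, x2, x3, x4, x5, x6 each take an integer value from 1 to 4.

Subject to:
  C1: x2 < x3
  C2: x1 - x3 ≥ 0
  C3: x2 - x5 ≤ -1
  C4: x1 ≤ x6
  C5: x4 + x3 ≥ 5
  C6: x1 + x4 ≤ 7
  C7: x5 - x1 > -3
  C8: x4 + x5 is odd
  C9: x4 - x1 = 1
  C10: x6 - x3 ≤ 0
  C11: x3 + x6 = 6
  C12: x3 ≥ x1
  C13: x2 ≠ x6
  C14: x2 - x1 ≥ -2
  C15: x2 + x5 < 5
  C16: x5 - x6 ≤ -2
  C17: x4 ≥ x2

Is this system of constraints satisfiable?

Constraints 2, 3, 10, 14, and 16 give x1 − x3 ≥ 0, x3 − x6 ≥ 0, x6 − x5 ≥ 2, x5 − x2 ≥ 1, x2 − x1 ≥ -2.
Adding all 5 inequalities: the left sides telescope to 0, and the right sides sum to 0 + 0 + 2 + 1 + (-2) = 1. So 0 ≥ 1, which is false.

Unsatisfiable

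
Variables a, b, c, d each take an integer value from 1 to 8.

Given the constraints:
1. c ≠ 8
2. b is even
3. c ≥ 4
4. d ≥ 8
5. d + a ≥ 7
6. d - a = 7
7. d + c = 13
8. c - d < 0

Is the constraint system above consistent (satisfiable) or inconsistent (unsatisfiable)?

The assignment a = 1, b = 8, c = 5, d = 8 works:
  constraint 5 holds since d + a = 9.
  constraint 6 holds since d - a = 7.
  constraint 7 holds since d + c = 13.
The rest check out directly.

Satisfiable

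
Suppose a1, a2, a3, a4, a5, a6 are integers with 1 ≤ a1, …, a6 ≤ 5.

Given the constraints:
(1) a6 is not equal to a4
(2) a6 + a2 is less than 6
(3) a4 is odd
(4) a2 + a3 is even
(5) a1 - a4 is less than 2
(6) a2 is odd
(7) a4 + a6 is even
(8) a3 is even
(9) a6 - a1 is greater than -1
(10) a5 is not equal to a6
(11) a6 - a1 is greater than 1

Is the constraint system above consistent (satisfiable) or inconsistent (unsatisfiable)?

Unsatisfiable

Constraint 6 makes a2 odd and constraint 8 makes a3 even, so a2 + a3 must be odd. Constraint 4 says a2 + a3 is even — contradiction.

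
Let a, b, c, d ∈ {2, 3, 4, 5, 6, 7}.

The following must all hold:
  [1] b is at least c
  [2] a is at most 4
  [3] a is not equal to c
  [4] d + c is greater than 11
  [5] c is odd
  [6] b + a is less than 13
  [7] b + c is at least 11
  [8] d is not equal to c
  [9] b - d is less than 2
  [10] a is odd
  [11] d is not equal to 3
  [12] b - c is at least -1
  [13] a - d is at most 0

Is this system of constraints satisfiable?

Satisfiable

One satisfying assignment is a = 3, b = 7, c = 7, d = 6.
For the less obvious constraints — constraint 4: d + c = 13; constraint 6: b + a = 10; constraint 7: b + c = 14 — and the others hold by inspection.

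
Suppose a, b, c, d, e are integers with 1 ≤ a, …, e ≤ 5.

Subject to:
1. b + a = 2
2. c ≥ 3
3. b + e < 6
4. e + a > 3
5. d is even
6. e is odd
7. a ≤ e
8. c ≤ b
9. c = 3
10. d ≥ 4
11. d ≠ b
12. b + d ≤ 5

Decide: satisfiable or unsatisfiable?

From constraints 2 and 8: b ≥ c ≥ 3. From constraint 10: d ≥ 4. Hence b + d ≥ 7. But constraint 12 requires b + d ≤ 5, and 5 < 7. Contradiction.

Unsatisfiable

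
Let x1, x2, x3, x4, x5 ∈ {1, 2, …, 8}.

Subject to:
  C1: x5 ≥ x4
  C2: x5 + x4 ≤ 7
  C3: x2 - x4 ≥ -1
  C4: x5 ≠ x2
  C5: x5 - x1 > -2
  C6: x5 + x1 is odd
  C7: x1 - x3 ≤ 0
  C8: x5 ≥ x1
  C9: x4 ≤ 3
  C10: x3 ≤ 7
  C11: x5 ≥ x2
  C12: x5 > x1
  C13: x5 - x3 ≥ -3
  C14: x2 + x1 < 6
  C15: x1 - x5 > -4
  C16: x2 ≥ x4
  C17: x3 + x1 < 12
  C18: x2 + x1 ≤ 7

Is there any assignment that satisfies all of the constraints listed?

Setting (x1, x2, x3, x4, x5) = (4, 1, 6, 1, 5) satisfies everything: constraint 2: x5 + x4 = 6; constraint 3: x2 - x4 = 0, and the others follow.

Satisfiable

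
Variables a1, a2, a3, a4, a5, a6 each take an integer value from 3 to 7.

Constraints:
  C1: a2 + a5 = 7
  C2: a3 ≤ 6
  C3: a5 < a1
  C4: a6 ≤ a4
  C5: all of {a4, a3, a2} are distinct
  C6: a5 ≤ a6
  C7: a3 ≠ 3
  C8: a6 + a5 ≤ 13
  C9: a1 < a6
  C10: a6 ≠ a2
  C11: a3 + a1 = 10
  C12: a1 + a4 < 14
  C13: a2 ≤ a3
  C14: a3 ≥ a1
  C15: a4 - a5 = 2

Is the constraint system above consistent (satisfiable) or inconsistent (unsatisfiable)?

Satisfiable

Setting (a1, a2, a3, a4, a5, a6) = (5, 3, 5, 6, 4, 6) satisfies everything: constraint 1: a2 + a5 = 7; constraint 8: a6 + a5 = 10; constraint 11: a3 + a1 = 10, and the others follow.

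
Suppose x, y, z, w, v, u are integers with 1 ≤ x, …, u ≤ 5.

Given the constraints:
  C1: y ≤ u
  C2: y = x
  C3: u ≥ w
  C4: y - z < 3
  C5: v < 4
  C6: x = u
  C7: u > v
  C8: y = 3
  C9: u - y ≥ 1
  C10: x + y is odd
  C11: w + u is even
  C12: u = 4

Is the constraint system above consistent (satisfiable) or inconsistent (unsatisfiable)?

Unsatisfiable

Constraint 8 fixes y = 3 and constraint 12 fixes u = 4. Constraints 2 and 6 give y = x = u, so y = u. But 3 ≠ 4 — contradiction.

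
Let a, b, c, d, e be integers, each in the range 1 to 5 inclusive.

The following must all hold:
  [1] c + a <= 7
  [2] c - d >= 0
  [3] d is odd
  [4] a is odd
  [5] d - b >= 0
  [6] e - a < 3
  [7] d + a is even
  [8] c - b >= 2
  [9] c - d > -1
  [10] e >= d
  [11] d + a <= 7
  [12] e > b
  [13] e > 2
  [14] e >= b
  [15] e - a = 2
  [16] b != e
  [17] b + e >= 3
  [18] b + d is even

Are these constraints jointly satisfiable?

Take a = 1, b = 1, c = 4, d = 3, e = 3. Then constraint 1: c + a = 5; constraint 2: c - d = 1, and every other listed constraint is also met.

Satisfiable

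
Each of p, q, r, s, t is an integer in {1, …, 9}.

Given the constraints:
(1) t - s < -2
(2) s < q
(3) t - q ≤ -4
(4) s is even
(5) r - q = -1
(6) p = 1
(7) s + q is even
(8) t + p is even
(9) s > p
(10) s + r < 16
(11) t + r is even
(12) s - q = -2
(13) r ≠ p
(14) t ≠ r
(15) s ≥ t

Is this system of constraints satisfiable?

Satisfiable

Take p = 1, q = 8, r = 7, s = 6, t = 3. Then constraint 1: t - s = -3; constraint 3: t - q = -5; constraint 5: r - q = -1, and every other listed constraint is also met.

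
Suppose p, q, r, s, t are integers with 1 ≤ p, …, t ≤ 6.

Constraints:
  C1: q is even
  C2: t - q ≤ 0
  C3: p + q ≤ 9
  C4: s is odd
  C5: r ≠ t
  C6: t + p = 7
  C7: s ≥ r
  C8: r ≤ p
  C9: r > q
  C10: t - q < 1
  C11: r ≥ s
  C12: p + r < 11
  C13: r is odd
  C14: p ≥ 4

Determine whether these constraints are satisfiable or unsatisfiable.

The assignment p = 5, q = 2, r = 3, s = 3, t = 2 works:
  constraint 2 holds since t - q = 0.
  constraint 3 holds since p + q = 7.
  constraint 6 holds since t + p = 7.
The rest check out directly.

Satisfiable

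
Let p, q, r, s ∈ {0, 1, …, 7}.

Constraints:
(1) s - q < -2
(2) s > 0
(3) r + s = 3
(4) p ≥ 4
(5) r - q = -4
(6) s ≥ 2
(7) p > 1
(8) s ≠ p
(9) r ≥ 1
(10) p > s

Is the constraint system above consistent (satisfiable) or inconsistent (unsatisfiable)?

Take p = 4, q = 5, r = 1, s = 2. Then constraint 1: s - q = -3; constraint 3: r + s = 3, and every other listed constraint is also met.

Satisfiable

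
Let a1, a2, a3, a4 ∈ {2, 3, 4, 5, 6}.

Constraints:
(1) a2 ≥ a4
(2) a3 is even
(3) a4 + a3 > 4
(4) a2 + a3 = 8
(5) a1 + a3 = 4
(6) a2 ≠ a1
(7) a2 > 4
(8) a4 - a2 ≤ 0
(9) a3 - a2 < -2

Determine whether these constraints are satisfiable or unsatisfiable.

Satisfiable

The assignment a1 = 2, a2 = 6, a3 = 2, a4 = 4 works:
  constraint 3 holds since a4 + a3 = 6.
  constraint 4 holds since a2 + a3 = 8.
  constraint 5 holds since a1 + a3 = 4.
The rest check out directly.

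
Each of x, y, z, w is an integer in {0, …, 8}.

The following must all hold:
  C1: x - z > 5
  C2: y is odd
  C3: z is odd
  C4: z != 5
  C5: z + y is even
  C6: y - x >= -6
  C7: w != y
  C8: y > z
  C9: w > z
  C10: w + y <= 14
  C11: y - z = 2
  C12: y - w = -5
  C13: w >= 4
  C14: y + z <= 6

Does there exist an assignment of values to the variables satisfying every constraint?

Setting (x, y, z, w) = (7, 3, 1, 8) satisfies everything: constraint 1: x - z = 6; constraint 6: y - x = -4; constraint 10: w + y = 11, and the others follow.

Satisfiable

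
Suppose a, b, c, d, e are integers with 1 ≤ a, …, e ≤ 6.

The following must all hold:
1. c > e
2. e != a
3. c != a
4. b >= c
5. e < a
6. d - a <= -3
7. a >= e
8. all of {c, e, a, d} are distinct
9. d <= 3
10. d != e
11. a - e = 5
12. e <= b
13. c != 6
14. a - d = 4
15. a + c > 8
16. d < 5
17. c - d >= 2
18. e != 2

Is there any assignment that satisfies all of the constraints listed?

Satisfiable

The assignment a = 6, b = 5, c = 5, d = 2, e = 1 works:
  constraint 6 holds since d - a = -4.
  constraint 11 holds since a - e = 5.
The rest check out directly.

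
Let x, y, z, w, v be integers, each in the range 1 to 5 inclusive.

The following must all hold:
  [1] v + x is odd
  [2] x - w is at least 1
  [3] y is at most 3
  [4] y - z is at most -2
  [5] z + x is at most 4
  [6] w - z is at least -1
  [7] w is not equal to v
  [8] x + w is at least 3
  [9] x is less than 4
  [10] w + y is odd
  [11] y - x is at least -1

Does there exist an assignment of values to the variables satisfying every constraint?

Constraints 2, 4, 6, and 11 give x − w ≥ 1, w − z ≥ -1, z − y ≥ 2, y − x ≥ -1.
Adding all 4 inequalities: the left sides telescope to 0, and the right sides sum to 1 + (-1) + 2 + (-1) = 1. So 0 ≥ 1, which is false.

Unsatisfiable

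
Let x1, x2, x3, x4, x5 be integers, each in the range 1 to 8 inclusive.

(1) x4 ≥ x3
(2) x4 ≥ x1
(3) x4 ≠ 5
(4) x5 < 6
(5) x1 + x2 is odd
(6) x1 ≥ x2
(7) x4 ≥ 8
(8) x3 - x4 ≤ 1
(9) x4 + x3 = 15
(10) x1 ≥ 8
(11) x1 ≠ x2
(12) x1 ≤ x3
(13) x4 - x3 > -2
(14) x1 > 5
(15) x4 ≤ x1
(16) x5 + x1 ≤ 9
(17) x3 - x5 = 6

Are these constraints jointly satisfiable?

Unsatisfiable

From constraint 7: x4 ≥ 8. From constraints 10 and 12: x3 ≥ x1 ≥ 8. Hence x4 + x3 ≥ 16. But constraint 9 requires x4 + x3 = 15, and 15 < 16. Contradiction.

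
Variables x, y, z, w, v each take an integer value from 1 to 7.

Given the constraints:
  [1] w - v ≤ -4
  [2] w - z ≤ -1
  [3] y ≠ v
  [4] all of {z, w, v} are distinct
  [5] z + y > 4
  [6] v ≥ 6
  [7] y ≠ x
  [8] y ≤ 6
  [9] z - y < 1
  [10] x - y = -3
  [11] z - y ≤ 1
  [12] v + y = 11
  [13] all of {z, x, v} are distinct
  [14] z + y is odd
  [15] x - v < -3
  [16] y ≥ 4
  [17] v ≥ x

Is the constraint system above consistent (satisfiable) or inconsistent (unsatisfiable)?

Setting (x, y, z, w, v) = (1, 4, 3, 2, 7) satisfies everything: constraint 1: w - v = -5; constraint 2: w - z = -1, and the others follow.

Satisfiable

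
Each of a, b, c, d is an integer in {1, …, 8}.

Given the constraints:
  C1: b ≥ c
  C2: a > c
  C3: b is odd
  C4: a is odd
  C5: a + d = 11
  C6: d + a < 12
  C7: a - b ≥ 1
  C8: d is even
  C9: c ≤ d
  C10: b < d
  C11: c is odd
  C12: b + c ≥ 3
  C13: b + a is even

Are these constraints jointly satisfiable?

Try a = 7, b = 3, c = 3, d = 4.
Check constraint 5: a + d = 11; constraint 6: d + a = 11; constraint 7: a - b = 4. The remaining constraints are straightforward to verify.

Satisfiable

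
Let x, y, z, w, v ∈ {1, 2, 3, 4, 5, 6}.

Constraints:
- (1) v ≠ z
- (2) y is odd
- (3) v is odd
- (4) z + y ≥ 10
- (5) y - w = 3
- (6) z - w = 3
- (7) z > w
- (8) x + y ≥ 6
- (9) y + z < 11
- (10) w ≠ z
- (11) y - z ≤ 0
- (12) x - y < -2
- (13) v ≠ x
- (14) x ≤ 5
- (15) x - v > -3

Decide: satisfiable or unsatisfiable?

One satisfying assignment is x = 1, y = 5, z = 5, w = 2, v = 3.
For the less obvious constraints — constraint 4: z + y = 10; constraint 5: y - w = 3; constraint 6: z - w = 3 — and the others hold by inspection.

Satisfiable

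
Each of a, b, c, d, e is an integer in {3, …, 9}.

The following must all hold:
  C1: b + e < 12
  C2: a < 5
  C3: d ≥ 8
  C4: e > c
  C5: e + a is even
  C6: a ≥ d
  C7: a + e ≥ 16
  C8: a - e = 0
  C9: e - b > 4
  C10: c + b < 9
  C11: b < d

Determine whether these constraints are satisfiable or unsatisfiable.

From constraints 3 and 6: a ≥ d and d ≥ 8, so a ≥ 8. From constraint 2: a ≤ 4. But 4 < 8, so no value of a works.

Unsatisfiable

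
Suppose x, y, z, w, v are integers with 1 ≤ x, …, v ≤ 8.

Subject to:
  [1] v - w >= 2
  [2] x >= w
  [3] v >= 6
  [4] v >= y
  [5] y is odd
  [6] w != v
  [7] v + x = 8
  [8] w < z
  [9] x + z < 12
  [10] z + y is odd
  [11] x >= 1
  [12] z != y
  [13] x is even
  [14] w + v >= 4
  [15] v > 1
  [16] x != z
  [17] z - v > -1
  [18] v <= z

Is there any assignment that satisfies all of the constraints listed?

Satisfiable

One satisfying assignment is x = 2, y = 1, z = 8, w = 1, v = 6.
For the less obvious constraints — constraint 1: v - w = 5; constraint 7: v + x = 8; constraint 9: x + z = 10 — and the others hold by inspection.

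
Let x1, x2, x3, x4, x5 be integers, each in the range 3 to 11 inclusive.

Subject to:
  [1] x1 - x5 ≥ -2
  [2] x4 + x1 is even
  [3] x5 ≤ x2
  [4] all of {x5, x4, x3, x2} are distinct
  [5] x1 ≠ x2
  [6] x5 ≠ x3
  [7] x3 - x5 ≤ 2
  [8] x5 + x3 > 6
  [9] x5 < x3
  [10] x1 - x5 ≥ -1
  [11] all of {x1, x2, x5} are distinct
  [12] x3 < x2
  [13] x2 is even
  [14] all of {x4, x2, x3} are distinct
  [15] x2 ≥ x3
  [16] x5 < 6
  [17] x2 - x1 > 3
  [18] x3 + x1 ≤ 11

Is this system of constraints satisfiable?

Satisfiable

Try x1 = 4, x2 = 8, x3 = 5, x4 = 10, x5 = 3.
Check constraint 1: x1 - x5 = 1; constraint 7: x3 - x5 = 2. The remaining constraints are straightforward to verify.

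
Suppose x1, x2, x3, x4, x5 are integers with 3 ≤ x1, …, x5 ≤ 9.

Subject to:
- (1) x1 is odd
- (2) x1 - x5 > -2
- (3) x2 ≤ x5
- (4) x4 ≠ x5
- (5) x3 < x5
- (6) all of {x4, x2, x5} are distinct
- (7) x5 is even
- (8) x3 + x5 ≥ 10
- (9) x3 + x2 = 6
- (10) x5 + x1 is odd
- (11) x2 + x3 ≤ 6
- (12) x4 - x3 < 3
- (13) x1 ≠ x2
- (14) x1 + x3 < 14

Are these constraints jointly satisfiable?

One satisfying assignment is x1 = 9, x2 = 3, x3 = 3, x4 = 5, x5 = 8.
For the less obvious constraints — constraint 2: x1 - x5 = 1; constraint 8: x3 + x5 = 11; constraint 9: x3 + x2 = 6 — and the others hold by inspection.

Satisfiable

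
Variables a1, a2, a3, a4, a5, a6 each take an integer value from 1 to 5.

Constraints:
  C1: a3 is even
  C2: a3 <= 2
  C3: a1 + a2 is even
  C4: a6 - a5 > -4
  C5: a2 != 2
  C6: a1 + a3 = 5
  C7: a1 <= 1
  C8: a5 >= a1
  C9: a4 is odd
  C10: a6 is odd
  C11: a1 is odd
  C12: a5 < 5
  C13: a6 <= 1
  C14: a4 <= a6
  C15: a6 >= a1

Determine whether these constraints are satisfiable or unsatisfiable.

From constraints 13 and 15: a1 ≤ a6 ≤ 1. From constraint 2: a3 ≤ 2. Hence a1 + a3 ≤ 3. But constraint 6 requires a1 + a3 = 5, and 5 > 3. Contradiction.

Unsatisfiable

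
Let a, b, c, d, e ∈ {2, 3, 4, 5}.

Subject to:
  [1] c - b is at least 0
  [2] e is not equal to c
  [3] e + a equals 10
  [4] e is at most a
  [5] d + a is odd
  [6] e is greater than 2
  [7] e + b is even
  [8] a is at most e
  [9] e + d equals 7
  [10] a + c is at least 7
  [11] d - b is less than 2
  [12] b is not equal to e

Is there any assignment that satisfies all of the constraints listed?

Satisfiable

Setting (a, b, c, d, e) = (5, 3, 3, 2, 5) satisfies everything: constraint 1: c - b = 0; constraint 3: e + a = 10; constraint 9: e + d = 7, and the others follow.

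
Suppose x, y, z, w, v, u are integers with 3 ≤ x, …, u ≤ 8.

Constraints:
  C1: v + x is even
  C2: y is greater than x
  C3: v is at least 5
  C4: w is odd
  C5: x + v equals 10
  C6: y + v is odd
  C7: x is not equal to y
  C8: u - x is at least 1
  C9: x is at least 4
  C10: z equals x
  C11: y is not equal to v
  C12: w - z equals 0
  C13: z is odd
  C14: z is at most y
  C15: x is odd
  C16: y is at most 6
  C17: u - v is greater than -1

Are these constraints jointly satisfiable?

Satisfiable

Take x = 5, y = 6, z = 5, w = 5, v = 5, u = 6. Then constraint 5: x + v = 10; constraint 8: u - x = 1, and every other listed constraint is also met.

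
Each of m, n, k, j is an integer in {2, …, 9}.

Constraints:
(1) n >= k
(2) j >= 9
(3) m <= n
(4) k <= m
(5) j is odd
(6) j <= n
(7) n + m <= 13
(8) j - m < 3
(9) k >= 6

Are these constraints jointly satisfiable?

From constraints 2 and 6: n ≥ j ≥ 9. From constraints 4 and 9: m ≥ k ≥ 6. Hence n + m ≥ 15. But constraint 7 requires n + m ≤ 13, and 13 < 15. Contradiction.

Unsatisfiable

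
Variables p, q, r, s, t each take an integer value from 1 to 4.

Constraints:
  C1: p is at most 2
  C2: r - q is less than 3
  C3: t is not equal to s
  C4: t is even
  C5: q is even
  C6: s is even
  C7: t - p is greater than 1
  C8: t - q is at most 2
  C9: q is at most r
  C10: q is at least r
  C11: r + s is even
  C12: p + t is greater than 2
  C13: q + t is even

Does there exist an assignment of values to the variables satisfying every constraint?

Satisfiable

Setting (p, q, r, s, t) = (1, 4, 4, 2, 4) satisfies everything: constraint 2: r - q = 0; constraint 7: t - p = 3, and the others follow.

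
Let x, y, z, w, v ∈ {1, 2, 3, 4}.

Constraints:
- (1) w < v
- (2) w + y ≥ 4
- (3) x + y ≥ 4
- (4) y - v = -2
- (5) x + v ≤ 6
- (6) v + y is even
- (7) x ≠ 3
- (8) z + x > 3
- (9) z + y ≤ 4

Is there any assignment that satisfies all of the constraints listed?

Setting (x, y, z, w, v) = (2, 2, 2, 2, 4) satisfies everything: constraint 2: w + y = 4; constraint 3: x + y = 4; constraint 4: y - v = -2, and the others follow.

Satisfiable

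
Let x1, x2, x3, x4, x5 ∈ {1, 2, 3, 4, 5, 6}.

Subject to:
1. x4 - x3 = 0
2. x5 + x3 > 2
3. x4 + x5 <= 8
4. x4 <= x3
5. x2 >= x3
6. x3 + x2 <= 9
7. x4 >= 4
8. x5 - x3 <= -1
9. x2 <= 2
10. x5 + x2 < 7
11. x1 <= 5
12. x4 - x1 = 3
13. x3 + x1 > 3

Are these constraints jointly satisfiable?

From constraints 4 and 7: x3 ≥ x4 and x4 ≥ 4, so x3 ≥ 4. From constraints 5 and 9: x3 ≤ x2 and x2 ≤ 2, so x3 ≤ 2. But 2 < 4, so no value of x3 works.

Unsatisfiable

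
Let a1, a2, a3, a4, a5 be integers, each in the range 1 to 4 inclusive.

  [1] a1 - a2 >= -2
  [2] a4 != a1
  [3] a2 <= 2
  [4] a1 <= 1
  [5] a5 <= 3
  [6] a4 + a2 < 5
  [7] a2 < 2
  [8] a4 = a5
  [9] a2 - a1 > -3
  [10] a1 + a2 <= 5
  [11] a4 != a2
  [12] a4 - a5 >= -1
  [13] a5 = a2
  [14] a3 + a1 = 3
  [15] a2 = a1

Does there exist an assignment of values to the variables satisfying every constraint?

Unsatisfiable

From constraints 8, 13, and 15, a4 = a5 = a2 = a1, so a4 = a1. But constraint 2 says a4 ≠ a1. Contradiction.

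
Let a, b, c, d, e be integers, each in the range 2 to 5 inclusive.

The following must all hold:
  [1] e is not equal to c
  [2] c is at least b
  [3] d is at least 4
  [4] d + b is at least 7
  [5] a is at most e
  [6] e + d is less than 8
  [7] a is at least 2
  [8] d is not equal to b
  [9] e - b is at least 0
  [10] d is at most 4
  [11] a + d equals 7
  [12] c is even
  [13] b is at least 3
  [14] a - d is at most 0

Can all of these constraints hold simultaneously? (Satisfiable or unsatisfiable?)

The assignment a = 3, b = 3, c = 4, d = 4, e = 3 works:
  constraint 4 holds since d + b = 7.
  constraint 6 holds since e + d = 7.
  constraint 9 holds since e - b = 0.
The rest check out directly.

Satisfiable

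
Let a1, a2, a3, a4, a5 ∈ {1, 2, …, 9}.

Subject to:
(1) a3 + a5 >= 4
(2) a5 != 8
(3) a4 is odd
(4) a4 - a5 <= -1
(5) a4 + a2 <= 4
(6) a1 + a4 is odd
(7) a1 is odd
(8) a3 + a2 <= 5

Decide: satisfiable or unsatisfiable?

Constraint 7 makes a1 odd and constraint 3 makes a4 odd, so a1 + a4 must be even. Constraint 6 says a1 + a4 is odd — contradiction.

Unsatisfiable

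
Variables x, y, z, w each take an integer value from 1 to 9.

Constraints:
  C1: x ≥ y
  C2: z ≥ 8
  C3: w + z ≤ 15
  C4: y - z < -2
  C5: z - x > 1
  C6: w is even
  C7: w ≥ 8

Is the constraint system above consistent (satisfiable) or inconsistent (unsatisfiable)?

Unsatisfiable

From constraint 7: w ≥ 8. From constraint 2: z ≥ 8. Hence w + z ≥ 16. But constraint 3 requires w + z ≤ 15, and 15 < 16. Contradiction.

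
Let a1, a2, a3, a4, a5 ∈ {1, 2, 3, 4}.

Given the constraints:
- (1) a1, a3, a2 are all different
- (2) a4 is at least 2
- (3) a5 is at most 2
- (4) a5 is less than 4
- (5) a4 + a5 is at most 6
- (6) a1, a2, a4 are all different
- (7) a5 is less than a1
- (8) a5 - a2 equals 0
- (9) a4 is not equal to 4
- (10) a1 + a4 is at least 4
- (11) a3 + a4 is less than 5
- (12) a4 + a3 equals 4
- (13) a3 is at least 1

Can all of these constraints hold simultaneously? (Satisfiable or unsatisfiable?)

Satisfiable

The assignment a1 = 3, a2 = 1, a3 = 2, a4 = 2, a5 = 1 works:
  constraint 5 holds since a4 + a5 = 3.
  constraint 8 holds since a5 - a2 = 0.
  constraint 10 holds since a1 + a4 = 5.
The rest check out directly.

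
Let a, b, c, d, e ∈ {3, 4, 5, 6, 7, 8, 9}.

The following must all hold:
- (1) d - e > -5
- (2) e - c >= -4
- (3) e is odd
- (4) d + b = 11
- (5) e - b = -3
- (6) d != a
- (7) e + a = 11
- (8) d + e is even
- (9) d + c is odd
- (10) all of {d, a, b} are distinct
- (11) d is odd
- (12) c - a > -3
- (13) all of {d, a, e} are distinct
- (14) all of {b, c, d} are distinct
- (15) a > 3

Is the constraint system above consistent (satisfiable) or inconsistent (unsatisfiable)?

Satisfiable

The assignment a = 6, b = 8, c = 6, d = 3, e = 5 works:
  constraint 1 holds since d - e = -2.
  constraint 2 holds since e - c = -1.
  constraint 4 holds since d + b = 11.
The rest check out directly.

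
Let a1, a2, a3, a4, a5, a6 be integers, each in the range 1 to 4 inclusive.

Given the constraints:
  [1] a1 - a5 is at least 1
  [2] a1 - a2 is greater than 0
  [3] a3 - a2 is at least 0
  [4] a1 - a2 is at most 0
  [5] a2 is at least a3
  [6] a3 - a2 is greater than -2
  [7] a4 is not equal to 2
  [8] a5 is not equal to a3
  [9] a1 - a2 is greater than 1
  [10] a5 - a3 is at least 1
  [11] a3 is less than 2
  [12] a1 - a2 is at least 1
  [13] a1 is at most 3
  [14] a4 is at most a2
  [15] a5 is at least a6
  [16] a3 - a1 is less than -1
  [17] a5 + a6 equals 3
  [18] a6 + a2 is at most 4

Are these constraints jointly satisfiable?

Unsatisfiable

Constraints 1, 3, 4, and 10 give a5 − a3 ≥ 1, a3 − a2 ≥ 0, a2 − a1 ≥ 0, a1 − a5 ≥ 1.
Adding all 4 inequalities: the left sides telescope to 0, and the right sides sum to 1 + 0 + 0 + 1 = 2. So 0 ≥ 2, which is false.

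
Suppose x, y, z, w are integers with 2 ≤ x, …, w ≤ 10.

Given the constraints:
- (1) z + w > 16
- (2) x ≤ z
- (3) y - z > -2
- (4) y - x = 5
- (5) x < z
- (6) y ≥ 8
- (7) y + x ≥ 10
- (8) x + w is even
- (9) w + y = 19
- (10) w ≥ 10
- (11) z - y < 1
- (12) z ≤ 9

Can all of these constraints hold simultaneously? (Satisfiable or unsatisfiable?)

Satisfiable

Try x = 4, y = 9, z = 8, w = 10.
Check constraint 1: z + w = 18; constraint 3: y - z = 1; constraint 4: y - x = 5. The remaining constraints are straightforward to verify.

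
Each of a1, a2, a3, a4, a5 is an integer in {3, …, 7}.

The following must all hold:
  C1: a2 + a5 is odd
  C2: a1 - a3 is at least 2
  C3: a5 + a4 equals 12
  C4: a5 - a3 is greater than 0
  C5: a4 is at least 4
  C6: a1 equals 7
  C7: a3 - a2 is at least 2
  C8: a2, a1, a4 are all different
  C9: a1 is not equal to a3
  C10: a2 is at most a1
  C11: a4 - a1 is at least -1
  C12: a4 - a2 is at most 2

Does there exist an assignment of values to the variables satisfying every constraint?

Constraints 2, 7, 11, and 12 give a3 − a2 ≥ 2, a2 − a4 ≥ -2, a4 − a1 ≥ -1, a1 − a3 ≥ 2.
Adding all 4 inequalities: the left sides telescope to 0, and the right sides sum to 2 + (-2) + (-1) + 2 = 1. So 0 ≥ 1, which is false.

Unsatisfiable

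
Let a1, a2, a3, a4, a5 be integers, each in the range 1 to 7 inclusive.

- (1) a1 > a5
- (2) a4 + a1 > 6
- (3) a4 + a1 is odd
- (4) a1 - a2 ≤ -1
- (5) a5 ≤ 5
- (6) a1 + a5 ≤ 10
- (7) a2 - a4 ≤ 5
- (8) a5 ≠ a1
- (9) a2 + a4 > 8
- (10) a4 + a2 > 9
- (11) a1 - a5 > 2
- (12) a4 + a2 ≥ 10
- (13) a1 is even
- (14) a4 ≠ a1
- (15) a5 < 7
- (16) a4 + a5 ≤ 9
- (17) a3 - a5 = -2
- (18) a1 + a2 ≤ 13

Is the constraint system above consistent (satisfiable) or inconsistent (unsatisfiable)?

Take a1 = 6, a2 = 7, a3 = 1, a4 = 3, a5 = 3. Then constraint 2: a4 + a1 = 9; constraint 4: a1 - a2 = -1, and every other listed constraint is also met.

Satisfiable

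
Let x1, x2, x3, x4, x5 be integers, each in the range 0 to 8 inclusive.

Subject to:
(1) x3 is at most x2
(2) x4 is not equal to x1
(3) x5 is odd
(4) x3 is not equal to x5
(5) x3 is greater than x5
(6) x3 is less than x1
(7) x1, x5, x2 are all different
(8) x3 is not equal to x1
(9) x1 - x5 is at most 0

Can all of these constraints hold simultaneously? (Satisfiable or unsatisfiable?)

Unsatisfiable

Constraints 5, 6, and 9 give x1 ≤ x5, x5 < x3, x3 < x1. Chaining: x1 ≤ x5 < x3 < x1, which forces x1 < x1 — impossible.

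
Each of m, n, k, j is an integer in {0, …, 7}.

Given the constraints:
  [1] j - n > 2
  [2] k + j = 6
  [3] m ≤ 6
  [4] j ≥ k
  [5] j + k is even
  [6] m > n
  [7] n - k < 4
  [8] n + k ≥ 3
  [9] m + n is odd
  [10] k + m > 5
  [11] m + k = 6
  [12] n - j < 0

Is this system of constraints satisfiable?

Satisfiable

Setting (m, n, k, j) = (5, 2, 1, 5) satisfies everything: constraint 1: j - n = 3; constraint 2: k + j = 6; constraint 7: n - k = 1, and the others follow.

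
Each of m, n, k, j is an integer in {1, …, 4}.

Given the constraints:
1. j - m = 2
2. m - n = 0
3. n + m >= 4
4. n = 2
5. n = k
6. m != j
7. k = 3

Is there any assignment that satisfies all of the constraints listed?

Constraint 4 fixes n = 2 and constraint 7 fixes k = 3, but constraint 5 requires n = k. Since 2 ≠ 3, contradiction.

Unsatisfiable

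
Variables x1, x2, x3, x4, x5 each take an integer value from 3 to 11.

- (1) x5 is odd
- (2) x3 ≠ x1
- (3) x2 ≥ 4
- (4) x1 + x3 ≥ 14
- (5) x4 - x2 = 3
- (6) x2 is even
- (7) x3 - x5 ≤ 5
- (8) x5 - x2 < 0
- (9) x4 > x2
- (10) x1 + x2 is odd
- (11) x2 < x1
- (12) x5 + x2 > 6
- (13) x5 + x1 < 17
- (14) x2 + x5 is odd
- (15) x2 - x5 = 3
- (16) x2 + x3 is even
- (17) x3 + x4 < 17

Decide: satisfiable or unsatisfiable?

Satisfiable

Try x1 = 11, x2 = 6, x3 = 6, x4 = 9, x5 = 3.
Check constraint 4: x1 + x3 = 17; constraint 5: x4 - x2 = 3; constraint 7: x3 - x5 = 3. The remaining constraints are straightforward to verify.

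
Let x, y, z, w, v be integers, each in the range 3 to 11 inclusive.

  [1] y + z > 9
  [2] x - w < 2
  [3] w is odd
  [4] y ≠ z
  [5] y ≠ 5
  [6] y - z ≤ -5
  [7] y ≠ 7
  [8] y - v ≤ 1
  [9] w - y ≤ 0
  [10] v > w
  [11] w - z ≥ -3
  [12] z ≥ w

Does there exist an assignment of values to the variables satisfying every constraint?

Unsatisfiable

Constraints 6, 9, and 11 give z − y ≥ 5, y − w ≥ 0, w − z ≥ -3.
Adding all 3 inequalities: the left sides telescope to 0, and the right sides sum to 5 + 0 + (-3) = 2. So 0 ≥ 2, which is false.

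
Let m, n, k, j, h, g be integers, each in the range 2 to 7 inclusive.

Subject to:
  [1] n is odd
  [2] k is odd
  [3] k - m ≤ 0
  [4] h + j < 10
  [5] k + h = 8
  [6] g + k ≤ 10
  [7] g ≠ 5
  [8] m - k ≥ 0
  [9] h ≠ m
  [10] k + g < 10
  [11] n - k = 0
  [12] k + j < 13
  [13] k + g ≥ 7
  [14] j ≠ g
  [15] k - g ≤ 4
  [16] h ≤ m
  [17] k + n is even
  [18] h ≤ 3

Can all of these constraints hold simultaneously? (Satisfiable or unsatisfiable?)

Satisfiable

Setting (m, n, k, j, h, g) = (6, 5, 5, 5, 3, 3) satisfies everything: constraint 3: k - m = -1; constraint 4: h + j = 8; constraint 5: k + h = 8, and the others follow.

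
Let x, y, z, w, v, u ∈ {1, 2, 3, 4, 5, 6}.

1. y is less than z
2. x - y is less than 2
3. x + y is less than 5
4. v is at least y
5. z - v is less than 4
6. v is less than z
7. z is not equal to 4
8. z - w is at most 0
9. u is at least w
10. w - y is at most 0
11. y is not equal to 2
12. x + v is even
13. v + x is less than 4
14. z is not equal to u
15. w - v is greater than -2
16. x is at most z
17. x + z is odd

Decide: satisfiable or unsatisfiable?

Constraints 1, 8, and 10 give w ≤ y, y < z, z ≤ w. Chaining: w ≤ y < z ≤ w, which forces w < w — impossible.

Unsatisfiable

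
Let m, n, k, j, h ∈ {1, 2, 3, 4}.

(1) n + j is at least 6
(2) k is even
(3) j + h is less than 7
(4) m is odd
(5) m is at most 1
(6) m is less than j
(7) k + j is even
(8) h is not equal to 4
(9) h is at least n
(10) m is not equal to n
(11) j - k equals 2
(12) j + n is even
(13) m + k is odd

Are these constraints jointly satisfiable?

Setting (m, n, k, j, h) = (1, 2, 2, 4, 2) satisfies everything: constraint 1: n + j = 6; constraint 3: j + h = 6, and the others follow.

Satisfiable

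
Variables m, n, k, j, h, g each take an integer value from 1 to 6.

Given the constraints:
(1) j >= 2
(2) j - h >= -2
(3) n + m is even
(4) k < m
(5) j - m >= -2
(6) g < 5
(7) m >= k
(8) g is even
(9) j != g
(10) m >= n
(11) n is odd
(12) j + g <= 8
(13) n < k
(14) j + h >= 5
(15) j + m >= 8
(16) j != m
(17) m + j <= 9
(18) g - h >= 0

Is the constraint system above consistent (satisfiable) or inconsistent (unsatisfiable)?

Satisfiable

Try m = 5, n = 1, k = 3, j = 3, h = 2, g = 2.
Check constraint 2: j - h = 1; constraint 5: j - m = -2; constraint 12: j + g = 5. The remaining constraints are straightforward to verify.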